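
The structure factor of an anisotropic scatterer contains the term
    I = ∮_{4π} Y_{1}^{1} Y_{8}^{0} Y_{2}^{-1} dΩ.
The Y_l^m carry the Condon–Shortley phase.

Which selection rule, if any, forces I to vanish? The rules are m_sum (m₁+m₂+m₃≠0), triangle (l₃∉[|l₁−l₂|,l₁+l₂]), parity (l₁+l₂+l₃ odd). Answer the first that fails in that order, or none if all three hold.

Σmᵢ = 0  ✓
l₃∈[|l₁−l₂|,l₁+l₂]=[7,9], have l₃=2  ✗
Σlᵢ = 11 ⇒ odd

triangle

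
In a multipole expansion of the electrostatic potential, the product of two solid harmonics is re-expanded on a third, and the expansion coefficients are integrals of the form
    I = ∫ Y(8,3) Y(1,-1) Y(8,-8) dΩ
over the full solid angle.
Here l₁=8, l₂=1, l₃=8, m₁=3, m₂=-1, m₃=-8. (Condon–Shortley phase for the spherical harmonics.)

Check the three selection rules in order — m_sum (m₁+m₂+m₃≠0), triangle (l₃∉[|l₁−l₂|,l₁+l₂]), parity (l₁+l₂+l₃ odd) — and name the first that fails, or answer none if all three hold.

m_sum

Σmᵢ = -6  ✗
l₃∈[|l₁−l₂|,l₁+l₂]=[7,9], have l₃=8
Σlᵢ = 17 ⇒ odd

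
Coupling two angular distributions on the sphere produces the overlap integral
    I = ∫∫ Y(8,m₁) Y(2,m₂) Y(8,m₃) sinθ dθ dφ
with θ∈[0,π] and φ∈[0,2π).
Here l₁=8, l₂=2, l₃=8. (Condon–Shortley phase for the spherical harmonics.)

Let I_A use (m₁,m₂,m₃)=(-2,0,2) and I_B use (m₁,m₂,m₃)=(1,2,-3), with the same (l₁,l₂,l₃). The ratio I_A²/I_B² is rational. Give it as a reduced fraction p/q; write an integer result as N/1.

40/77

Same 8,2,8: normalisation and zero-m 3j drop out of the ratio.
A: Δ: 2! 14! 2! / 19! → 1/348840; sum: t=0:+1/348364800 t=1:−1/43545600 t=2:+1/116121600 = -1/87091200; 3j²(8 2 8; -2 0 2) = Δ·Π!·Σ² = 10/969  (sign -1)
B: Δ: 2! 14! 2! / 19! → 1/348840; sum: t=2:+1/174182400 = 1/174182400; 3j²(8 2 8; 1 2 -3) = Δ·Π!·Σ² = 77/3876  (sign -1)
I_A²/I_B² = (10/969)/(77/3876) = 40/77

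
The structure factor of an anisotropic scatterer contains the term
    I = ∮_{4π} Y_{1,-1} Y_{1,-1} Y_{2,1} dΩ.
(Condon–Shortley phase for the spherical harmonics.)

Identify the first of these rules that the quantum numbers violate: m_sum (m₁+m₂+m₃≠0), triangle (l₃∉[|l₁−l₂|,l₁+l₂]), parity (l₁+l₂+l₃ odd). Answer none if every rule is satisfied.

m₁+m₂+m₃ = -1 − 1 + 1 = -1  ✗
triangle: |1−1|=0 ≤ l₃=2 ≤ 1+1=2
parity: l₁+l₂+l₃ = 4 is even

m_sum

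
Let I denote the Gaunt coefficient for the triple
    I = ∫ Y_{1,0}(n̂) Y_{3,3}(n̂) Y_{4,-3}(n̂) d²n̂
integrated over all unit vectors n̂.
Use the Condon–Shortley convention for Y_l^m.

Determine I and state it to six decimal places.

Checks pass: Σm=0; 8 even; l₃=4∈[2,4].
(2·1+1)(2·3+1)(2·4+1) = 189
Δ: 0! 2! 6! / 9! → 1/252
sum: t=0:+1/36 = 1/36
3j²(1 3 4; 0 0 0) = Δ·Π!·Σ² = 4/63  (sign +1)
sum: t=0:+1/720 = 1/720
3j²(1 3 4; 0 3 -3) = Δ·Π!·Σ² = 1/36  (sign -1)
combine: 4πI² = 189·4/63·1/36 = 1/3
take √, sign -1: I = -0.16286750

-0.162868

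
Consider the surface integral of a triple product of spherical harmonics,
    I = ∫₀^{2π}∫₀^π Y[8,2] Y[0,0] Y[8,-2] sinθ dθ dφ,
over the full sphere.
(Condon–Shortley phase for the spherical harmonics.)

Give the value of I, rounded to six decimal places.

0.282095

Checks pass: Σm=0; 16 even; l₃=8∈[8,8].
(2·8+1)(2·0+1)(2·8+1) = 289
Δ: 0! 16! 0! / 17! → 1/17
sum: t=0:+1/1625702400 = 1/1625702400
3j²(8 0 8; 0 0 0) = Δ·Π!·Σ² = 1/17  (sign +1)
sum: t=0:+1/2612736000 = 1/2612736000
3j²(8 0 8; 2 0 -2) = Δ·Π!·Σ² = 1/17  (sign +1)
combine: 4πI² = 289·1/17·1/17 = 1/1
take √, sign +1: I = 0.28209479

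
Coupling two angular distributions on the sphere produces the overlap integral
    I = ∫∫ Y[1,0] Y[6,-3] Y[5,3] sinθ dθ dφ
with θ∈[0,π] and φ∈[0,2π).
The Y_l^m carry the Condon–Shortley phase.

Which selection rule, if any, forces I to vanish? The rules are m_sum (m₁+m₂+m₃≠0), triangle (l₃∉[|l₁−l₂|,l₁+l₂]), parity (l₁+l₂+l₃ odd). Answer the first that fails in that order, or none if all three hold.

none

m₁+m₂+m₃ = 0 − 3 + 3 = 0  ✓
triangle: |1−6|=5 ≤ l₃=5 ≤ 1+6=7  ✓
parity: l₁+l₂+l₃ = 12 is even  ✓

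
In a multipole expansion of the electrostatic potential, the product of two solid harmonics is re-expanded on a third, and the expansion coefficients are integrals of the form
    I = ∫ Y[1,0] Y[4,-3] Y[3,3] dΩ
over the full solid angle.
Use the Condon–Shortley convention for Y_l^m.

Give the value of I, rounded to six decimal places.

-0.162868

m-sum 0 ✓  L=8 even ✓  3≤3≤5 ✓
Π(2lᵢ+1) = 3×9×7 = 189
triangle coeff Δ(1,4,3) = 1/252
Σ_t [1,1]: t=1:−1/36 = -1/36
(3j)²=4/63 [(1 4 3; 0 0 0)], sign=+1
Σ_t [1,1]: t=1:−1/720 = -1/720
(3j)²=1/36 [(1 4 3; 0 -3 3)], sign=-1
⇒ 4πI² = 1/3
I = (-1)√(1/3/(4π)) = -0.16286750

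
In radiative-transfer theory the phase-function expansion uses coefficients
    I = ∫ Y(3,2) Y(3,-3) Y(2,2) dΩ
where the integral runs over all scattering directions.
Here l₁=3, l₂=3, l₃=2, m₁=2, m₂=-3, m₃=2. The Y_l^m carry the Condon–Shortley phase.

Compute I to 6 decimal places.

Σmᵢ = 1 ≠ 0, so the φ-integral vanishes; I = 0

0.000000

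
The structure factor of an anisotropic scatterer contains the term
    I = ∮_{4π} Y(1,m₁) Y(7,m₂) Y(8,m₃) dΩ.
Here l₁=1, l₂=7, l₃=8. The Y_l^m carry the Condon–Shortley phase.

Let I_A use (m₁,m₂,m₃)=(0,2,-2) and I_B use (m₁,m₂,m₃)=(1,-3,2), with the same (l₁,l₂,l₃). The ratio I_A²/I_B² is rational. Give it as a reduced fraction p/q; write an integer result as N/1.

Same 1,7,8: normalisation and zero-m 3j drop out of the ratio.
A: Δ: 0! 2! 14! / 17! → 1/2040; sum: t=0:+1/43545600 = 1/43545600; 3j²(1 7 8; 0 2 -2) = Δ·Π!·Σ² = 1/34  (sign +1)
B: Δ: 0! 2! 14! / 17! → 1/2040; sum: t=0:+1/174182400 = 1/174182400; 3j²(1 7 8; 1 -3 2) = Δ·Π!·Σ² = 1/136  (sign +1)
I_A²/I_B² = (1/34)/(1/136) = 4/1

4/1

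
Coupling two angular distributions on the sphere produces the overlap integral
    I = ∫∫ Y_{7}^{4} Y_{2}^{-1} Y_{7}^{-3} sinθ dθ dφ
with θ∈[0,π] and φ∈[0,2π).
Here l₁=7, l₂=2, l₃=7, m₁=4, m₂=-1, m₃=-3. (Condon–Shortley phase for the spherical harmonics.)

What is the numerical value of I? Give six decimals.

0.162315

Rules hold: Σm=0, L=16 even, 5≤7≤9.
N = 15·5·15 = 1125
Δ = 2!·12!·2!/17! = 1/185640
Racah Σ t=0..2: t=0:+1/2419200 t=1:−1/518400 t=2:+1/2419200 = -1/907200
⇒ 3j(7 2 7; 0 0 0)² = 56/3315, sgn +1
Racah Σ t=0..1: t=0:+1/4354560 t=1:−1/14515200 = 1/6220800
⇒ 3j(7 2 7; 4 -1 -3)² = 77/4420, sgn +1
4πI² = N·(3j₀)²·(3jₘ)² = 16170/48841
I = +1·√(0.331074/4π) = 0.16231468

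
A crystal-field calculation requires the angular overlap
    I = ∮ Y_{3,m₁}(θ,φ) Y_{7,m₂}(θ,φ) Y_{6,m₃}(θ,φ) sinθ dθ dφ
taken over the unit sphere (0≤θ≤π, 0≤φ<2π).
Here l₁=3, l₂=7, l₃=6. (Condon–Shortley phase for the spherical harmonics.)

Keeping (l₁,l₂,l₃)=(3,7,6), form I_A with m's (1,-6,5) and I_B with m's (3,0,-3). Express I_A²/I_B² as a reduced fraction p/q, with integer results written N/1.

1573/18900

l's match ⇒ only the (l;m) 3-j factors differ between A and B.
A: triangle coeff Δ(3,7,6) = 1/2042040; Σ_t [0,1]: t=0:+1/17418240 t=1:−1/21772800 = 1/87091200; (3j)²=11/14280 [(3 7 6; 1 -6 5)], sign=-1
B: triangle coeff Δ(3,7,6) = 1/2042040; Σ_t [0,0]: t=0:+1/1451520 = 1/1451520; (3j)²=45/4862 [(3 7 6; 3 0 -3)], sign=-1
I_A²/I_B² = (11/14280)/(45/4862) = 1573/18900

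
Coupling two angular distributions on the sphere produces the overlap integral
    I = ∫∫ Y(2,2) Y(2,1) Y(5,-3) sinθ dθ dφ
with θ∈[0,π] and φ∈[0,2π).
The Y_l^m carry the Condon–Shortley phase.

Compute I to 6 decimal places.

|2−2|≤5≤2+2 violated ⇒ I = 0

0.000000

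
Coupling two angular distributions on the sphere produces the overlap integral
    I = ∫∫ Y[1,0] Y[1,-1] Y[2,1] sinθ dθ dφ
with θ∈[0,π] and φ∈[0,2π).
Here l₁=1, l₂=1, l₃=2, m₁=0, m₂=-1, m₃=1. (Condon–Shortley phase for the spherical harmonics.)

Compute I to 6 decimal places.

-0.218510

m-sum 0 ✓  L=4 even ✓  0≤2≤2 ✓
Π(2lᵢ+1) = 3×3×5 = 45
triangle coeff Δ(1,1,2) = 1/30
Σ_t [0,0]: t=0:+1/1 = 1/1
(3j)²=2/15 [(1 1 2; 0 0 0)], sign=+1
Σ_t [0,0]: t=0:+1/2 = 1/2
(3j)²=1/10 [(1 1 2; 0 -1 1)], sign=-1
⇒ 4πI² = 3/5
I = (-1)√(3/5/(4π)) = -0.21850969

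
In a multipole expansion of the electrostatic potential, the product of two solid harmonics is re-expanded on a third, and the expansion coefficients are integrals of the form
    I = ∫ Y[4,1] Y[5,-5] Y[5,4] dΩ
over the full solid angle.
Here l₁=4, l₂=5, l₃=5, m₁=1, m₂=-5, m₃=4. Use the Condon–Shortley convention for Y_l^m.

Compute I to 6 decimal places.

Checks pass: Σm=0; 14 even; l₃=5∈[1,9].
(2·4+1)(2·5+1)(2·5+1) = 1089
Δ: 4! 4! 6! / 15! → 1/3153150
sum: t=0:+1/69120 t=1:−1/1728 t=2:+1/576 t=3:−1/1728 t=4:+1/69120 = 7/11520
3j²(4 5 5; 0 0 0) = Δ·Π!·Σ² = 2/143  (sign -1)
sum: t=0:+1/103680 = 1/103680
3j²(4 5 5; 1 -5 4) = Δ·Π!·Σ² = 4/143  (sign -1)
combine: 4πI² = 1089·2/143·4/143 = 72/169
take √, sign +1: I = 0.18412721

0.184127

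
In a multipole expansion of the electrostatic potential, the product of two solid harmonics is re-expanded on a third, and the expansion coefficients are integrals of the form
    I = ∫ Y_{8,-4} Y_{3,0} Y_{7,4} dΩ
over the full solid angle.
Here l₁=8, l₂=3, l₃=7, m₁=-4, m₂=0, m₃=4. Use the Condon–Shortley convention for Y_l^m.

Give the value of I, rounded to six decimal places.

-0.033430

m-sum 0 ✓  L=18 even ✓  5≤7≤11 ✓
Π(2lᵢ+1) = 17×7×15 = 1785
triangle coeff Δ(8,3,7) = 1/5290740
Σ_t [1,3]: t=1:−1/7257600 t=2:+1/2073600 t=3:−1/7257600 = 1/4838400
(3j)²=252/20995 [(8 3 7; 0 0 0)], sign=-1
Σ_t [1,3]: t=1:−1/479001600 t=2:+1/29030400 t=3:−1/26127360 = -17/2874009600
(3j)²=17/25935 [(8 3 7; -4 0 4)], sign=+1
⇒ 4πI² = 4284/305045
I = (-1)√(4284/305045/(4π)) = -0.03343011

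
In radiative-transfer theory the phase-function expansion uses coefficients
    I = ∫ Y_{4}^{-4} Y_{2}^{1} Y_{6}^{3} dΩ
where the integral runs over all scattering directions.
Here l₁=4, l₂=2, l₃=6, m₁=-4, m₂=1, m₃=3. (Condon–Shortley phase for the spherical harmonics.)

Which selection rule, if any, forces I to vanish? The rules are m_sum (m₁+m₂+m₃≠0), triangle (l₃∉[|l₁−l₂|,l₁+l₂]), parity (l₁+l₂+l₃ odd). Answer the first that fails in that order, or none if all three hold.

m₁+m₂+m₃ = -4 + 1 + 3 = 0  ✓
triangle: |4−2|=2 ≤ l₃=6 ≤ 4+2=6  ✓
parity: l₁+l₂+l₃ = 12 is even  ✓

none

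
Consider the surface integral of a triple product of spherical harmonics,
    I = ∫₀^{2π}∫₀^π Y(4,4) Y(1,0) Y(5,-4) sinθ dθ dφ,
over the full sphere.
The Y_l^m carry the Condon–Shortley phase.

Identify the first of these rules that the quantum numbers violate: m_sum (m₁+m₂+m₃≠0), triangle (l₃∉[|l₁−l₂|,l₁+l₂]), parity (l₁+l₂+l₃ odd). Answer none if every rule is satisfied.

m₁+m₂+m₃ = 4 + 0 − 4 = 0  ✓
triangle: |4−1|=3 ≤ l₃=5 ≤ 4+1=5  ✓
parity: l₁+l₂+l₃ = 10 is even  ✓

none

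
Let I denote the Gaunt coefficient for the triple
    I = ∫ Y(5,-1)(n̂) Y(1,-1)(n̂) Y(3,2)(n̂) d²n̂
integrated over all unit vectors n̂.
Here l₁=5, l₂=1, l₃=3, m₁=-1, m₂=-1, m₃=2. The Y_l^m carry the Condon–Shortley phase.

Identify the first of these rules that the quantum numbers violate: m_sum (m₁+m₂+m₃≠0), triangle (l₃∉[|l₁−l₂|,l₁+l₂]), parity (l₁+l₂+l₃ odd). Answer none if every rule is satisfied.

triangle

azimuthal sum: -1 − 1 + 2 = 0  ✓
4 ≤ 3 ≤ 6 (triangle on l)  ✗
L = 5 + 1 + 3 = 9 (odd)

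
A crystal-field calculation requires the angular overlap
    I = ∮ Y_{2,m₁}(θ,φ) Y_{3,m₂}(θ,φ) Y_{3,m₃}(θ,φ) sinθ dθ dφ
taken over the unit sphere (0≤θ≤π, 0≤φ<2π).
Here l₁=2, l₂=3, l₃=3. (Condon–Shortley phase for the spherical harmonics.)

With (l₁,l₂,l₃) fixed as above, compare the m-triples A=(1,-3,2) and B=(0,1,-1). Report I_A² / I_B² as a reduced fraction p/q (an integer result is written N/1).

Shared (l₁,l₂,l₃)=(2,3,3): N and (l;000)² cancel in I_A²/I_B².
A: Δ = 2!·2!·4!/9! = 1/3780; Racah Σ t=0..0: t=0:+1/48 = 1/48; ⇒ 3j(2 3 3; 1 -3 2)² = 5/84, sgn -1
B: Δ = 2!·2!·4!/9! = 1/3780; Racah Σ t=0..2: t=0:+1/96 t=1:−1/6 t=2:+1/16 = -3/32; ⇒ 3j(2 3 3; 0 1 -1)² = 3/140, sgn -1
I_A²/I_B² = (5/84)/(3/140) = 25/9

25/9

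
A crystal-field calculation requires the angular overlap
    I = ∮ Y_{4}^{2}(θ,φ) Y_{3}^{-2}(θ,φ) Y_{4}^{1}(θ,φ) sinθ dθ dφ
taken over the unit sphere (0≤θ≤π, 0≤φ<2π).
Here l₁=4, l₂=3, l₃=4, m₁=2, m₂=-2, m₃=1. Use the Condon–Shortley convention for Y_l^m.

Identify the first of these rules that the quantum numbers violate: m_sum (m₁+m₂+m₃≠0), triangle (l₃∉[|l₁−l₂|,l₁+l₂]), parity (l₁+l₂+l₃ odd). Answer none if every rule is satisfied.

m_sum

Σmᵢ = 1  ✗
l₃∈[|l₁−l₂|,l₁+l₂]=[1,7], have l₃=4
Σlᵢ = 11 ⇒ odd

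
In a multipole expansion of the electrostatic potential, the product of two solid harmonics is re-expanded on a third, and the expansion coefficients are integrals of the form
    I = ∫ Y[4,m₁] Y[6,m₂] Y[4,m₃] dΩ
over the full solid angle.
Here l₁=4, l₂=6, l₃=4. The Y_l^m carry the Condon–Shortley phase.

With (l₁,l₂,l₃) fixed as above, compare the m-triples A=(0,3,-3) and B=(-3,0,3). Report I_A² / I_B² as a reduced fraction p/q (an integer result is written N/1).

300/289

l's match ⇒ only the (l;m) 3-j factors differ between A and B.
A: triangle coeff Δ(4,6,4) = 1/1261260; Σ_t [3,4]: t=3:−1/25920 t=4:+1/11520 = 1/20736; (3j)²=5/429 [(4 6 4; 0 3 -3)], sign=-1
B: triangle coeff Δ(4,6,4) = 1/1261260; Σ_t [5,6]: t=5:−1/28800 t=6:+1/518400 = -17/518400; (3j)²=289/25740 [(4 6 4; -3 0 3)], sign=+1
I_A²/I_B² = (5/429)/(289/25740) = 300/289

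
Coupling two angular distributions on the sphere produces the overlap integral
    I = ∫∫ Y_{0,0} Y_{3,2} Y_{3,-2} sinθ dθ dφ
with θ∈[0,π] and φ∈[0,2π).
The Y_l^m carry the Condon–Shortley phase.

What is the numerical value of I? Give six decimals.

m-sum 0 ✓  L=6 even ✓  3≤3≤3 ✓
Π(2lᵢ+1) = 1×7×7 = 49
triangle coeff Δ(0,3,3) = 1/7
Σ_t [0,0]: t=0:+1/36 = 1/36
(3j)²=1/7 [(0 3 3; 0 0 0)], sign=-1
Σ_t [0,0]: t=0:+1/120 = 1/120
(3j)²=1/7 [(0 3 3; 0 2 -2)], sign=-1
⇒ 4πI² = 1/1
I = (+1)√(1/1/(4π)) = 0.28209479

0.282095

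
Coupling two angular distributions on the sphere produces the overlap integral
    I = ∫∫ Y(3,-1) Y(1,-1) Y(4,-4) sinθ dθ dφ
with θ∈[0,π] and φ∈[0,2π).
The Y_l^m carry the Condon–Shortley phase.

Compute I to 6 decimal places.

0.000000

m-sum = -1 − 1 − 4 = -6 ≠ 0 ⇒ I = 0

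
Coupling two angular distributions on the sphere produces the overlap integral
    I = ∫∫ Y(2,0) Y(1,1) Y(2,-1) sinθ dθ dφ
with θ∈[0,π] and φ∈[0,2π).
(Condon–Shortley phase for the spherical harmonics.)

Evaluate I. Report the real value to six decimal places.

0.000000

Σlᵢ=5 odd — θ-integrand is odd under cosθ→−cosθ; I=0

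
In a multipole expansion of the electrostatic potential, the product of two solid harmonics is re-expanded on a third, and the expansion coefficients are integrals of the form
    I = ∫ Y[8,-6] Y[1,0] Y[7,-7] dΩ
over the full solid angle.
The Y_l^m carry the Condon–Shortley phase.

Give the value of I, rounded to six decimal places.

m-sum = -6 + 0 − 7 = -13 ≠ 0 ⇒ I = 0

0.000000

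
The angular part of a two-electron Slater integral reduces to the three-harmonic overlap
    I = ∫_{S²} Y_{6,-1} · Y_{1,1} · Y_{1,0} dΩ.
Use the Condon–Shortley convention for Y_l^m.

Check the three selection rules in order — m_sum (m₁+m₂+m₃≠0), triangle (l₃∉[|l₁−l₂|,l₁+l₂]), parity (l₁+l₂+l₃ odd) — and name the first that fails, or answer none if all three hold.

triangle

azimuthal sum: -1 + 1 + 0 = 0  ✓
5 ≤ 1 ≤ 7 (triangle on l)  ✗
L = 6 + 1 + 1 = 8 (even)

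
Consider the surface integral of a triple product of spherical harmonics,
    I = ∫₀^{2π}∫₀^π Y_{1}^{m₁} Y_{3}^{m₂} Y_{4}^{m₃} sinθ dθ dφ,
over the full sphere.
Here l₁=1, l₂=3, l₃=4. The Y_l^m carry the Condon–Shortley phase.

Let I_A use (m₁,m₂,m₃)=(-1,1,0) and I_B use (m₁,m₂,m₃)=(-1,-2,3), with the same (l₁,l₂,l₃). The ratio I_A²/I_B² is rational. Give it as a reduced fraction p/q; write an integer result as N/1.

l's match ⇒ only the (l;m) 3-j factors differ between A and B.
A: triangle coeff Δ(1,3,4) = 1/252; Σ_t [0,0]: t=0:+1/96 = 1/96; (3j)²=1/42 [(1 3 4; -1 1 0)], sign=+1
B: triangle coeff Δ(1,3,4) = 1/252; Σ_t [0,0]: t=0:+1/240 = 1/240; (3j)²=1/12 [(1 3 4; -1 -2 3)], sign=-1
I_A²/I_B² = (1/42)/(1/12) = 2/7

2/7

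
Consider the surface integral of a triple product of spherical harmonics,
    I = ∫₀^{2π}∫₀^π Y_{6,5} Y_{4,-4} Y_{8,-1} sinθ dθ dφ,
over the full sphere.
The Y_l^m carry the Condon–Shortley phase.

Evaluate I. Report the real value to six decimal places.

Checks pass: Σm=0; 18 even; l₃=8∈[2,10].
(2·6+1)(2·4+1)(2·8+1) = 1989
Δ: 2! 10! 6! / 19! → 1/23279256
sum: t=0:+1/1658880 t=1:−1/518400 t=2:+1/1658880 = -1/1382400
3j²(6 4 8; 0 0 0) = Δ·Π!·Σ² = 504/46189  (sign -1)
sum: t=0:+1/522547200 = 1/522547200
3j²(6 4 8; 5 -4 -1) = Δ·Π!·Σ² = 35/75582  (sign -1)
combine: 4πI² = 1989·504/46189·35/75582 = 8820/877591
take √, sign +1: I = 0.02828025

0.028280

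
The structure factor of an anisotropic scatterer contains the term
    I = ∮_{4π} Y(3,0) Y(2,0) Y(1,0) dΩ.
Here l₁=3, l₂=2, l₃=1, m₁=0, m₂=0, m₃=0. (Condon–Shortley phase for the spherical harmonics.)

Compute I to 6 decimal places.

Rules hold: Σm=0, L=6 even, 1≤1≤5.
N = 7·5·3 = 105
Δ = 4!·2!·0!/7! = 1/105
Racah Σ t=2..2: t=2:+1/4 = 1/4
⇒ 3j(3 2 1; 0 0 0)² = 3/35, sgn -1
(m-triple is (0,0,0) — same symbol as above.)
4πI² = N·(3j₀)²·(3jₘ)² = 27/35
I = +1·√(0.771429/4π) = 0.24776670

0.247767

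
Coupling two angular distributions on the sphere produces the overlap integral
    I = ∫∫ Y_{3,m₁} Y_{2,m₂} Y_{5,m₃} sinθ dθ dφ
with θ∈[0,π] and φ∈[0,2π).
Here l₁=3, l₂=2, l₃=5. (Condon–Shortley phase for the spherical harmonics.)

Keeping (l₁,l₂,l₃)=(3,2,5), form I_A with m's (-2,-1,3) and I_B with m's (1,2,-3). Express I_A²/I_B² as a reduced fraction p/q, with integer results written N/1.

8/5

Shared (l₁,l₂,l₃)=(3,2,5): N and (l;000)² cancel in I_A²/I_B².
A: Δ = 0!·6!·4!/11! = 1/2310; Racah Σ t=0..0: t=0:+1/720 = 1/720; ⇒ 3j(3 2 5; -2 -1 3)² = 8/165, sgn +1
B: Δ = 0!·6!·4!/11! = 1/2310; Racah Σ t=0..0: t=0:+1/1152 = 1/1152; ⇒ 3j(3 2 5; 1 2 -3)² = 1/33, sgn +1
I_A²/I_B² = (8/165)/(1/33) = 8/5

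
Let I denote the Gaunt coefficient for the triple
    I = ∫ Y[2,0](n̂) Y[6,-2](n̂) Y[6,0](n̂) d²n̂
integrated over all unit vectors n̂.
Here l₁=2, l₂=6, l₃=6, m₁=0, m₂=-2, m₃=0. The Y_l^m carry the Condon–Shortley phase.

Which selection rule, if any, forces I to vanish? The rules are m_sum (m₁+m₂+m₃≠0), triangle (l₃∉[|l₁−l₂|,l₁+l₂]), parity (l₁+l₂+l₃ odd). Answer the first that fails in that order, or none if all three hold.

m_sum

Σmᵢ = -2  ✗
l₃∈[|l₁−l₂|,l₁+l₂]=[4,8], have l₃=6
Σlᵢ = 14 ⇒ even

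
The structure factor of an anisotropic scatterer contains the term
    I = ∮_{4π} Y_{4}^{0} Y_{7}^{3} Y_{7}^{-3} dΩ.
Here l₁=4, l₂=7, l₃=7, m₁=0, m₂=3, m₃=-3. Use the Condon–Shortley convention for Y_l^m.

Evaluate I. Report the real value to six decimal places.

Checks pass: Σm=0; 18 even; l₃=7∈[3,11].
(2·4+1)(2·7+1)(2·7+1) = 2025
Δ: 4! 4! 10! / 19! → 1/58198140
sum: t=0:+1/17418240 t=1:−1/622080 t=2:+1/230400 t=3:−1/622080 t=4:+1/17418240 = 1/806400
3j²(4 7 7; 0 0 0) = Δ·Π!·Σ² = 2268/230945  (sign -1)
sum: t=0:+1/2090188800 t=1:−1/13063680 t=2:+1/1290240 t=3:−1/1088640 t=4:+1/9953280 = -83/696729600
3j²(4 7 7; 0 3 -3) = Δ·Π!·Σ² = 6889/6466460  (sign -1)
combine: 4πI² = 2025·2268/230945·6889/6466460 = 45198729/2133423721
take √, sign +1: I = 0.04106006

0.041060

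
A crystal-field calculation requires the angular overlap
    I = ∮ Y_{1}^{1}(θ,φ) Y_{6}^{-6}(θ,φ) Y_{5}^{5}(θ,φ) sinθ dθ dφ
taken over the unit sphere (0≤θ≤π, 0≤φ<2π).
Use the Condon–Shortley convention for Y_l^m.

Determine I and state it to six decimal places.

0.331940

Rules hold: Σm=0, L=12 even, 5≤5≤7.
N = 3·13·11 = 429
Δ = 2!·0!·10!/13! = 1/858
Racah Σ t=1..1: t=1:−1/14400 = -1/14400
⇒ 3j(1 6 5; 0 0 0)² = 6/143, sgn +1
Racah Σ t=0..0: t=0:+1/7257600 = 1/7257600
⇒ 3j(1 6 5; 1 -6 5)² = 1/13, sgn +1
4πI² = N·(3j₀)²·(3jₘ)² = 18/13
I = +1·√(1.38462/4π) = 0.33194004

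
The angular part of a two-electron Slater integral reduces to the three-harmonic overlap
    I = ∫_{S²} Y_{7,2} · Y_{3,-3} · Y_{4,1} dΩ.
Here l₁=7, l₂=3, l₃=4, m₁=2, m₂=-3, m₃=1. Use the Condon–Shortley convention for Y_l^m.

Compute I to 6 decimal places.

0.061755

Rules hold: Σm=0, L=14 even, 4≤4≤10.
N = 15·7·9 = 945
Δ = 6!·8!·0!/15! = 1/45045
Racah Σ t=3..3: t=3:−1/20736 = -1/20736
⇒ 3j(7 3 4; 0 0 0)² = 35/1287, sgn -1
Racah Σ t=0..0: t=0:+1/518400 = 1/518400
⇒ 3j(7 3 4; 2 -3 1)² = 4/2145, sgn -1
4πI² = N·(3j₀)²·(3jₘ)² = 980/20449
I = +1·√(0.0479241/4π) = 0.06175499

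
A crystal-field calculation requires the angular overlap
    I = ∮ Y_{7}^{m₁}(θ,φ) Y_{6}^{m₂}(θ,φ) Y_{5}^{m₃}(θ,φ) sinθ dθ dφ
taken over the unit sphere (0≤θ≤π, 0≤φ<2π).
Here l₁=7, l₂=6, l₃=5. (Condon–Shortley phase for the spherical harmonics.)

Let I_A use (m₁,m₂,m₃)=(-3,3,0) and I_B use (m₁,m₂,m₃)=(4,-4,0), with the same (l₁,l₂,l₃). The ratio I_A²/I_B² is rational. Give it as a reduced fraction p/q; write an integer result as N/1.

Same 7,6,5: normalisation and zero-m 3j drop out of the ratio.
A: Δ: 8! 6! 4! / 19! → 1/174594420; sum: t=5:−1/2073600 t=6:+1/414720 t=7:−1/725760 t=8:+1/11612160 = 37/58060800; 3j²(7 6 5; -3 3 0) = Δ·Π!·Σ² = 4107/646646  (sign -1)
B: Δ: 8! 6! 4! / 19! → 1/174594420; sum: t=0:+1/5806080 t=1:−1/1451520 t=2:+1/4147200 = -1/3628800; 3j²(7 6 5; 4 -4 0) = Δ·Π!·Σ² = 320/29393  (sign +1)
I_A²/I_B² = (4107/646646)/(320/29393) = 4107/7040

4107/7040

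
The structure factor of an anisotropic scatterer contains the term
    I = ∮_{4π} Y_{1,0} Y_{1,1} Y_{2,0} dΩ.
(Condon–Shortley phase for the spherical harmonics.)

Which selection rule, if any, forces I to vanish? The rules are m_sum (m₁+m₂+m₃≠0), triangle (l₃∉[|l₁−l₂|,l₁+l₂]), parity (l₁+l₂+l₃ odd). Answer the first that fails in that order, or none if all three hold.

azimuthal sum: 0 + 1 + 0 = 1  ✗
0 ≤ 2 ≤ 2 (triangle on l)
L = 1 + 1 + 2 = 4 (even)

m_sum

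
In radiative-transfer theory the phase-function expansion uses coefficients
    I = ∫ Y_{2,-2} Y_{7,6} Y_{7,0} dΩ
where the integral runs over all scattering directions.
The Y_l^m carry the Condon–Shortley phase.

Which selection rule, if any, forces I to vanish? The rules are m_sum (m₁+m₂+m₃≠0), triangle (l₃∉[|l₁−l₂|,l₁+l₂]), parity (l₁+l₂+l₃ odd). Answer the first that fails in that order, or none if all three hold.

m₁+m₂+m₃ = -2 + 6 + 0 = 4  ✗
triangle: |2−7|=5 ≤ l₃=7 ≤ 2+7=9
parity: l₁+l₂+l₃ = 16 is even

m_sum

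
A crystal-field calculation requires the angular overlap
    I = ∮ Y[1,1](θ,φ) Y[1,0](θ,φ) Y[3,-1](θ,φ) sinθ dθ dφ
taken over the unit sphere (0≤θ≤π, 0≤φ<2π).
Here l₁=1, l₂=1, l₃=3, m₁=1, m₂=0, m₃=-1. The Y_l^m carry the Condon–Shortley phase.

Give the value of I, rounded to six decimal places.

|1−1|≤3≤1+1 violated ⇒ I = 0

0.000000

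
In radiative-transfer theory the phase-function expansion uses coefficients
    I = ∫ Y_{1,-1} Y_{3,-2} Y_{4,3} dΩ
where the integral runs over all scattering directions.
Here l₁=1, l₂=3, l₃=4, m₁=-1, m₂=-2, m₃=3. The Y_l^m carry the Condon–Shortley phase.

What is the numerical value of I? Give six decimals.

-0.282095

Checks pass: Σm=0; 8 even; l₃=4∈[2,4].
(2·1+1)(2·3+1)(2·4+1) = 189
Δ: 0! 2! 6! / 9! → 1/252
sum: t=0:+1/36 = 1/36
3j²(1 3 4; 0 0 0) = Δ·Π!·Σ² = 4/63  (sign +1)
sum: t=0:+1/240 = 1/240
3j²(1 3 4; -1 -2 3) = Δ·Π!·Σ² = 1/12  (sign -1)
combine: 4πI² = 189·4/63·1/12 = 1/1
take √, sign -1: I = -0.28209479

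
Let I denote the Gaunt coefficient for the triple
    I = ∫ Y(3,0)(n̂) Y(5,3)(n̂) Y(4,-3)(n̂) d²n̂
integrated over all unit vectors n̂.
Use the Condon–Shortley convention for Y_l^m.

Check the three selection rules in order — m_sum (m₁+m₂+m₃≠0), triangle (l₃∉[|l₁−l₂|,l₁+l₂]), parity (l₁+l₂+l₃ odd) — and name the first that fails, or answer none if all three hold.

azimuthal sum: 0 + 3 − 3 = 0  ✓
2 ≤ 4 ≤ 8 (triangle on l)  ✓
L = 3 + 5 + 4 = 12 (even)  ✓

none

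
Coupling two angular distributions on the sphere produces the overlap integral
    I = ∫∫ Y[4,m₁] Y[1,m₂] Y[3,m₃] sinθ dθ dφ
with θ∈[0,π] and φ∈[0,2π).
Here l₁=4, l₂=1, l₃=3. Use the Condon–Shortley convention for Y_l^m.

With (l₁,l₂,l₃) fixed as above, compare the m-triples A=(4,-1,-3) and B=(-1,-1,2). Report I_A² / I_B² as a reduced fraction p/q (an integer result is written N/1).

28/3

Shared (l₁,l₂,l₃)=(4,1,3): N and (l;000)² cancel in I_A²/I_B².
A: Δ = 2!·6!·0!/9! = 1/252; Racah Σ t=0..0: t=0:+1/1440 = 1/1440; ⇒ 3j(4 1 3; 4 -1 -3)² = 1/9, sgn +1
B: Δ = 2!·6!·0!/9! = 1/252; Racah Σ t=0..0: t=0:+1/240 = 1/240; ⇒ 3j(4 1 3; -1 -1 2)² = 1/84, sgn -1
I_A²/I_B² = (1/9)/(1/84) = 28/3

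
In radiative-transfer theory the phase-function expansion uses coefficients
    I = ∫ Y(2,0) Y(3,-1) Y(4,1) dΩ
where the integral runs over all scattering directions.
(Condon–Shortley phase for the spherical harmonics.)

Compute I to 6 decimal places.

L=9 odd ⇒ parity kills the (l;000) factor ⇒ I = 0

0.000000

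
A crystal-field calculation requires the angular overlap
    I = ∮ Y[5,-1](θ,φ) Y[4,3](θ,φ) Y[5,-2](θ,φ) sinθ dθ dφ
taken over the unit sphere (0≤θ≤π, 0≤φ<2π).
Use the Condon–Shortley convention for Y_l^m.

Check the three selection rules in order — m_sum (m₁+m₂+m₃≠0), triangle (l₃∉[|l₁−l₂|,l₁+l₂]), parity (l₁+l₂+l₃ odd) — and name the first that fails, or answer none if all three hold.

azimuthal sum: -1 + 3 − 2 = 0  ✓
1 ≤ 5 ≤ 9 (triangle on l)  ✓
L = 5 + 4 + 5 = 14 (even)  ✓

none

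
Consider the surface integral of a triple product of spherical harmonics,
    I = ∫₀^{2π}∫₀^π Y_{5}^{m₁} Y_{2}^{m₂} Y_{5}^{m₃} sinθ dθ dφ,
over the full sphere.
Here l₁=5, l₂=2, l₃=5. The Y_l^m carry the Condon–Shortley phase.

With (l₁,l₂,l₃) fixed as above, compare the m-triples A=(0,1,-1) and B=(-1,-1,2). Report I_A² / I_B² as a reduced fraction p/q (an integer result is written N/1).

5/42

Shared (l₁,l₂,l₃)=(5,2,5): N and (l;000)² cancel in I_A²/I_B².
A: Δ = 2!·8!·2!/13! = 1/38610; Racah Σ t=1..2: t=1:−1/1152 t=2:+1/1440 = -1/5760; ⇒ 3j(5 2 5; 0 1 -1)² = 1/858, sgn -1
B: Δ = 2!·8!·2!/13! = 1/38610; Racah Σ t=0..1: t=0:+1/2880 t=1:−1/1440 = -1/2880; ⇒ 3j(5 2 5; -1 -1 2)² = 7/715, sgn +1
I_A²/I_B² = (1/858)/(7/715) = 5/42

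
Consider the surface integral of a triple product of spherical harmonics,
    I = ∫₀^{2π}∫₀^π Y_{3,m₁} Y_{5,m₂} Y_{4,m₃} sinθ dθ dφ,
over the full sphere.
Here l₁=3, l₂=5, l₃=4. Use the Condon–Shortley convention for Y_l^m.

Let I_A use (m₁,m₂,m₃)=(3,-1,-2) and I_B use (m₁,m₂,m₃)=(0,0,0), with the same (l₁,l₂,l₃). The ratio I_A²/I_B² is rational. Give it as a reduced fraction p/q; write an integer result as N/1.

15/16

Same 3,5,4: normalisation and zero-m 3j drop out of the ratio.
A: Δ: 4! 2! 6! / 13! → 1/180180; sum: t=0:+1/2304 = 1/2304; 3j²(3 5 4; 3 -1 -2) = Δ·Π!·Σ² = 75/4004  (sign +1)
B: Δ: 4! 2! 6! / 13! → 1/180180; sum: t=1:−1/576 t=2:+1/144 t=3:−1/576 = 1/288; 3j²(3 5 4; 0 0 0) = Δ·Π!·Σ² = 20/1001  (sign +1)
I_A²/I_B² = (75/4004)/(20/1001) = 15/16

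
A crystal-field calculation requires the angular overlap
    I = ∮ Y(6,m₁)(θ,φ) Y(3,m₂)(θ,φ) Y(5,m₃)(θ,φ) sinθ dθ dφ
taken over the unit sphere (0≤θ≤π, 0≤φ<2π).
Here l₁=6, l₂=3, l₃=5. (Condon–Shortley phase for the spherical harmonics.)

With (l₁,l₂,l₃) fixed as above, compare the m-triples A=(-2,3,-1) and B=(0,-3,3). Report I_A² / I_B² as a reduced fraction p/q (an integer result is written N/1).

l's match ⇒ only the (l;m) 3-j factors differ between A and B.
A: triangle coeff Δ(6,3,5) = 1/675675; Σ_t [4,4]: t=4:+1/27648 = 1/27648; (3j)²=10/429 [(6 3 5; -2 3 -1)], sign=+1
B: triangle coeff Δ(6,3,5) = 1/675675; Σ_t [0,0]: t=0:+1/69120 = 1/69120; (3j)²=4/429 [(6 3 5; 0 -3 3)], sign=+1
I_A²/I_B² = (10/429)/(4/429) = 5/2

5/2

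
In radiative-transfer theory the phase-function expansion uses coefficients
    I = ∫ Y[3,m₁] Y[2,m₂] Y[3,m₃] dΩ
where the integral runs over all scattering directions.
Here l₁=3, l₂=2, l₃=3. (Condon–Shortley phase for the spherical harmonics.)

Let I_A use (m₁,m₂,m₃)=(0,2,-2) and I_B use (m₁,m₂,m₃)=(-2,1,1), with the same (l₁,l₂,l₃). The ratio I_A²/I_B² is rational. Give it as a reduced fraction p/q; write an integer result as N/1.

4/3

Same 3,2,3: normalisation and zero-m 3j drop out of the ratio.
A: Δ: 2! 4! 2! / 9! → 1/3780; sum: t=2:+1/24 = 1/24; 3j²(3 2 3; 0 2 -2) = Δ·Π!·Σ² = 1/21  (sign -1)
B: Δ: 2! 4! 2! / 9! → 1/3780; sum: t=1:−1/48 t=2:+1/12 = 1/16; 3j²(3 2 3; -2 1 1) = Δ·Π!·Σ² = 1/28  (sign +1)
I_A²/I_B² = (1/21)/(1/28) = 4/3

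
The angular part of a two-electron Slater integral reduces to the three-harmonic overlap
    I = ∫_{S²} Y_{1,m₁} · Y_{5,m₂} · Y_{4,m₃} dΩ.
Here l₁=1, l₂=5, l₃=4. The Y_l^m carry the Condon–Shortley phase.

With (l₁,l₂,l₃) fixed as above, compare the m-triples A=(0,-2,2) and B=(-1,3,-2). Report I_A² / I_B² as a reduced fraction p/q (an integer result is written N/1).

l's match ⇒ only the (l;m) 3-j factors differ between A and B.
A: triangle coeff Δ(1,5,4) = 1/495; Σ_t [1,1]: t=1:−1/1440 = -1/1440; (3j)²=7/165 [(1 5 4; 0 -2 2)], sign=-1
B: triangle coeff Δ(1,5,4) = 1/495; Σ_t [2,2]: t=2:+1/2880 = 1/2880; (3j)²=28/495 [(1 5 4; -1 3 -2)], sign=+1
I_A²/I_B² = (7/165)/(28/495) = 3/4

3/4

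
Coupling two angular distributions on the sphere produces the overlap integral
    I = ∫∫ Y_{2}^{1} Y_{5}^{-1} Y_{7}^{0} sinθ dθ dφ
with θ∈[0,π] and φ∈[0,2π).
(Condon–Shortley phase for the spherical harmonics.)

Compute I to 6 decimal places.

0.177378

Checks pass: Σm=0; 14 even; l₃=7∈[3,7].
(2·2+1)(2·5+1)(2·7+1) = 825
Δ: 0! 4! 10! / 15! → 1/15015
sum: t=0:+1/57600 = 1/57600
3j²(2 5 7; 0 0 0) = Δ·Π!·Σ² = 21/715  (sign -1)
sum: t=0:+1/103680 = 1/103680
3j²(2 5 7; 1 -1 0) = Δ·Π!·Σ² = 7/429  (sign -1)
combine: 4πI² = 825·21/715·7/429 = 735/1859
take √, sign +1: I = 0.17737771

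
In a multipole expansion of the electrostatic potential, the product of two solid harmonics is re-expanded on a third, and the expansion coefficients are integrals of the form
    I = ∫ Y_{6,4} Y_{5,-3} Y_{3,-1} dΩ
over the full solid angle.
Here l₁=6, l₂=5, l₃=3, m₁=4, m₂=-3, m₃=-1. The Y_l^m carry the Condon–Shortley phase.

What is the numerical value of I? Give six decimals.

0.113950

m-sum 0 ✓  L=14 even ✓  1≤3≤11 ✓
Π(2lᵢ+1) = 13×11×7 = 1001
triangle coeff Δ(6,5,3) = 1/675675
Σ_t [3,5]: t=3:−1/8640 t=4:+1/2304 t=5:−1/8640 = 7/34560
(3j)²=7/429 [(6 5 3; 0 0 0)], sign=-1
Σ_t [0,2]: t=0:+1/322560 t=1:−1/30240 t=2:+1/69120 = -1/64512
(3j)²=10/1001 [(6 5 3; 4 -3 -1)], sign=-1
⇒ 4πI² = 70/429
I = (+1)√(70/429/(4π)) = 0.11395029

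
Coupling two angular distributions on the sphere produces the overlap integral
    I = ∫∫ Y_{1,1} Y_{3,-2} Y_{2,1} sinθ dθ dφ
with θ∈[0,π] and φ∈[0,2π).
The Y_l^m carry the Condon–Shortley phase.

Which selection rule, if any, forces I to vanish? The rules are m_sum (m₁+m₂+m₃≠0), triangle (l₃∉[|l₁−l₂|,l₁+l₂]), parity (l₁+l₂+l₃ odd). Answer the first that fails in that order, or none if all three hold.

Σmᵢ = 0  ✓
l₃∈[|l₁−l₂|,l₁+l₂]=[2,4], have l₃=2  ✓
Σlᵢ = 6 ⇒ even  ✓

none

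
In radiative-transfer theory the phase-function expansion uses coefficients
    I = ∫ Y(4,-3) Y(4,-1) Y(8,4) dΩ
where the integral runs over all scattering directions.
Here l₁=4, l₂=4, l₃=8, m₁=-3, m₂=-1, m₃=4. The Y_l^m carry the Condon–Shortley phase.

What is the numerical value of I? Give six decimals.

0.188506

Checks pass: Σm=0; 16 even; l₃=8∈[0,8].
(2·4+1)(2·4+1)(2·8+1) = 1377
Δ: 0! 8! 8! / 17! → 1/218790
sum: t=0:+1/331776 = 1/331776
3j²(4 4 8; 0 0 0) = Δ·Π!·Σ² = 490/21879  (sign +1)
sum: t=0:+1/3628800 = 1/3628800
3j²(4 4 8; -3 -1 4) = Δ·Π!·Σ² = 16/1105  (sign +1)
combine: 4πI² = 1377·490/21879·16/1105 = 14112/31603
take √, sign +1: I = 0.18850601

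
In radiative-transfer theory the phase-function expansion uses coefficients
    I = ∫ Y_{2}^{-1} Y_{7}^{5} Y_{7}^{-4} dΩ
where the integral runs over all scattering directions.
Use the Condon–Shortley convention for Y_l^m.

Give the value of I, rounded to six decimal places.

Checks pass: Σm=0; 16 even; l₃=7∈[5,9].
(2·2+1)(2·7+1)(2·7+1) = 1125
Δ: 2! 2! 12! / 17! → 1/185640
sum: t=0:+1/2419200 t=1:−1/518400 t=2:+1/2419200 = -1/907200
3j²(2 7 7; 0 0 0) = Δ·Π!·Σ² = 56/3315  (sign +1)
sum: t=1:−1/79833600 t=2:+1/14515200 = 1/17740800
3j²(2 7 7; -1 5 -4) = Δ·Π!·Σ² = 729/30940  (sign -1)
combine: 4πI² = 1125·56/3315·729/30940 = 21870/48841
take √, sign -1: I = -0.18876748

-0.188767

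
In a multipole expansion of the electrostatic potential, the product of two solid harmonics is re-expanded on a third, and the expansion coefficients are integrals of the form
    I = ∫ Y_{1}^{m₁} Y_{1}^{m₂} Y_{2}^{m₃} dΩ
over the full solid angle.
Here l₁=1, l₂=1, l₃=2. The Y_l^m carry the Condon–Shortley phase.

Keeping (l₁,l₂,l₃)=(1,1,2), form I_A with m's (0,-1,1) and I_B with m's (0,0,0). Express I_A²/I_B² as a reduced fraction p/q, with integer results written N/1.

l's match ⇒ only the (l;m) 3-j factors differ between A and B.
A: triangle coeff Δ(1,1,2) = 1/30; Σ_t [0,0]: t=0:+1/2 = 1/2; (3j)²=1/10 [(1 1 2; 0 -1 1)], sign=-1
B: triangle coeff Δ(1,1,2) = 1/30; Σ_t [0,0]: t=0:+1/1 = 1/1; (3j)²=2/15 [(1 1 2; 0 0 0)], sign=+1
I_A²/I_B² = (1/10)/(2/15) = 3/4

3/4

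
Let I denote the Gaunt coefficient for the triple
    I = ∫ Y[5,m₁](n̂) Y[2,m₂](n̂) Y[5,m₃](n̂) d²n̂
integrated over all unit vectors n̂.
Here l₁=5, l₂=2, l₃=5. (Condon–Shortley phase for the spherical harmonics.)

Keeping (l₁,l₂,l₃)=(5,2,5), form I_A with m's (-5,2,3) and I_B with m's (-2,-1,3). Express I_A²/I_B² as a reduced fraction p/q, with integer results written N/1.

3/10

Same 5,2,5: normalisation and zero-m 3j drop out of the ratio.
A: Δ: 2! 8! 2! / 13! → 1/38610; sum: t=2:+1/161280 = 1/161280; 3j²(5 2 5; -5 2 3) = Δ·Π!·Σ² = 1/143  (sign +1)
B: Δ: 2! 8! 2! / 13! → 1/38610; sum: t=0:+1/10080 t=1:−1/2880 = -1/4032; 3j²(5 2 5; -2 -1 3) = Δ·Π!·Σ² = 10/429  (sign -1)
I_A²/I_B² = (1/143)/(10/429) = 3/10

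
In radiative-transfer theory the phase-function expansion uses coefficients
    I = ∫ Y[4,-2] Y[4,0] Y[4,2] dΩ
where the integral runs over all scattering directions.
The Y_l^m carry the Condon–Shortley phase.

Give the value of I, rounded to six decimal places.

m-sum 0 ✓  L=12 even ✓  0≤4≤8 ✓
Π(2lᵢ+1) = 9×9×9 = 729
triangle coeff Δ(4,4,4) = 1/450450
Σ_t [0,4]: t=0:+1/13824 t=1:−1/216 t=2:+1/64 t=3:−1/216 t=4:+1/13824 = 5/768
(3j)²=18/1001 [(4 4 4; 0 0 0)], sign=+1
Σ_t [2,4]: t=2:+1/384 t=3:−1/216 t=4:+1/2304 = -11/6912
(3j)²=11/1638 [(4 4 4; -2 0 2)], sign=-1
⇒ 4πI² = 729/8281
I = (-1)√(729/8281/(4π)) = -0.08369845

-0.083698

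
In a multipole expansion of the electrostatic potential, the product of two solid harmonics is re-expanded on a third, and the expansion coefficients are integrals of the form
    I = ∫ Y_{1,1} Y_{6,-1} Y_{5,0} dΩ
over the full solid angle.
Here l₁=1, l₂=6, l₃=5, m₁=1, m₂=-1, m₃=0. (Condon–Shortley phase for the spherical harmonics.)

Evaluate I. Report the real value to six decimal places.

Rules hold: Σm=0, L=12 even, 5≤5≤7.
N = 3·13·11 = 429
Δ = 2!·0!·10!/13! = 1/858
Racah Σ t=1..1: t=1:−1/14400 = -1/14400
⇒ 3j(1 6 5; 0 0 0)² = 6/143, sgn +1
Racah Σ t=0..0: t=0:+1/28800 = 1/28800
⇒ 3j(1 6 5; 1 -1 0)² = 7/286, sgn -1
4πI² = N·(3j₀)²·(3jₘ)² = 63/143
I = -1·√(0.440559/4π) = -0.18723944

-0.187239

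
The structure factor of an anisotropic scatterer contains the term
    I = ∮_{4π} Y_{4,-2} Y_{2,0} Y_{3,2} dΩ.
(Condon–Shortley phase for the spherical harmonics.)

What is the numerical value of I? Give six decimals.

Σlᵢ=9 odd — θ-integrand is odd under cosθ→−cosθ; I=0

0.000000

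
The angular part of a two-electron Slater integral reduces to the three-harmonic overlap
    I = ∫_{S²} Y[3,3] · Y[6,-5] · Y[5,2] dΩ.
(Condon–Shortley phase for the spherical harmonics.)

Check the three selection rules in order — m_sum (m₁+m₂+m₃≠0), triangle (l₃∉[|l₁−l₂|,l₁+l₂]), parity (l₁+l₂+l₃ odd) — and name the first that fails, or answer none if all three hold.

Σmᵢ = 0  ✓
l₃∈[|l₁−l₂|,l₁+l₂]=[3,9], have l₃=5  ✓
Σlᵢ = 14 ⇒ even  ✓

none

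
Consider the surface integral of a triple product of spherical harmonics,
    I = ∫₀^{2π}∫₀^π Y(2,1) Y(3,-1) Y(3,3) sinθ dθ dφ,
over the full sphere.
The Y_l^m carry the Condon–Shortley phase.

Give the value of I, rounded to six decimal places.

Σmᵢ = 3 ≠ 0, so the φ-integral vanishes; I = 0

0.000000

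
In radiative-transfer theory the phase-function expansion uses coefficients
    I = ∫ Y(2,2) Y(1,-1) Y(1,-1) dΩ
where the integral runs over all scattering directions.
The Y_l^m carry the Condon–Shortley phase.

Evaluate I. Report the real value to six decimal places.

Checks pass: Σm=0; 4 even; l₃=1∈[1,3].
(2·2+1)(2·1+1)(2·1+1) = 45
Δ: 2! 2! 0! / 5! → 1/30
sum: t=1:−1/1 = -1/1
3j²(2 1 1; 0 0 0) = Δ·Π!·Σ² = 2/15  (sign +1)
sum: t=0:+1/4 = 1/4
3j²(2 1 1; 2 -1 -1) = Δ·Π!·Σ² = 1/5  (sign +1)
combine: 4πI² = 45·2/15·1/5 = 6/5
take √, sign +1: I = 0.30901936

0.309019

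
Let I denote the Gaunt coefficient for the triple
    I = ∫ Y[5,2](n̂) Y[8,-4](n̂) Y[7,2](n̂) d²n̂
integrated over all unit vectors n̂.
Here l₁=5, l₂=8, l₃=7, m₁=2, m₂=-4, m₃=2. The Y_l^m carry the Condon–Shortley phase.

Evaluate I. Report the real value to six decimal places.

Rules hold: Σm=0, L=20 even, 3≤7≤13.
N = 11·17·15 = 2805
Δ = 6!·4!·10!/21! = 1/814773960
Racah Σ t=1..5: t=1:−1/87091200 t=2:+1/4976640 t=3:−1/2073600 t=4:+1/4976640 t=5:−1/87091200 = -1/9676800
⇒ 3j(5 8 7; 0 0 0)² = 360/46189, sgn +1
Racah Σ t=0..3: t=0:+1/74649600 t=1:−1/14515200 t=2:+1/23224320 t=3:−1/313528320 = -7/447897600
⇒ 3j(5 8 7; 2 -4 2)² = 343/75582, sgn +1
4πI² = N·(3j₀)²·(3jₘ)² = 102900/1037153
I = +1·√(0.0992139/4π) = 0.08885489

0.088855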